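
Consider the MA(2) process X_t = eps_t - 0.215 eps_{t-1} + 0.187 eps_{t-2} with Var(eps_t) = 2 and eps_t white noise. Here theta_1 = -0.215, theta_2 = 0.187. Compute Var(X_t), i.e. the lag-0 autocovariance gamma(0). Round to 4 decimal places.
\gamma(0) = 2.1624

For an MA(q) process X_t = eps_t + sum_i theta_i eps_{t-i} with
Var(eps_t) = sigma^2, the variance is
  gamma(0) = sigma^2 * (1 + sum_i theta_i^2).
  sum_i theta_i^2 = (-0.215)^2 + (0.187)^2 = 0.046225 + 0.034969 = 0.081194.
  gamma(0) = 2 * (1 + 0.081194) = 2 * 1.081194 = 2.162388, which rounds to 2.1624.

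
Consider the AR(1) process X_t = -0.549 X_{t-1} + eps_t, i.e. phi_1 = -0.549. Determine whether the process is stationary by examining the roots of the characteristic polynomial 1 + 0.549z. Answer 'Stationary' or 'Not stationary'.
\text{Stationary}

The AR(p) characteristic polynomial is P(z) = 1 + 0.549z.
Stationarity requires all roots to lie outside the unit circle, i.e. |z| > 1 for every root.
This is linear in z: 1 + (0.549) z = 0  =>  z = -1/(0.549) = -1.821494,  |z| = 1.821494.
Moduli of all roots: 1.8215.
All moduli strictly greater than 1? Yes.
Verdict: Stationary.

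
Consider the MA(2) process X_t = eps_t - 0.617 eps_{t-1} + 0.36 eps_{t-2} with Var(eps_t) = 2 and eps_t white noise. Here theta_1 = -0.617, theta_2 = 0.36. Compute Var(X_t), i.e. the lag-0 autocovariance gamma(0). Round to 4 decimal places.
\gamma(0) = 3.0206

For an MA(q) process X_t = eps_t + sum_i theta_i eps_{t-i} with
Var(eps_t) = sigma^2, the variance is
  gamma(0) = sigma^2 * (1 + sum_i theta_i^2).
  sum_i theta_i^2 = (-0.617)^2 + (0.36)^2 = 0.380689 + 0.1296 = 0.510289.
  gamma(0) = 2 * (1 + 0.510289) = 2 * 1.510289 = 3.020578, which rounds to 3.0206.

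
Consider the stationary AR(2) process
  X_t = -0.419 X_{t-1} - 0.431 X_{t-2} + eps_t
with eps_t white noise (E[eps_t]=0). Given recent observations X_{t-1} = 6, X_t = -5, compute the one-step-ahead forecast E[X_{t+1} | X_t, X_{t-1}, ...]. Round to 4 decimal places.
E[X_{t+1} \mid \mathcal F_t] = -0.4910

For an AR(p) model X_t = c + sum_i phi_i X_{t-i} + eps_t, the
one-step-ahead conditional mean is
  E[X_{t+1} | X_t, ...] = c + sum_i phi_i X_{t+1-i}.
Substitute known values:
  E[X_{t+1} | ...] = (-0.419) * (-5) + (-0.431) * (6)
                   = -0.4910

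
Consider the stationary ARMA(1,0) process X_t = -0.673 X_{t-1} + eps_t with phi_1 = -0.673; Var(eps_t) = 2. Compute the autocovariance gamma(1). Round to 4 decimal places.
\gamma(1) = -2.4604

Multiply the model equation by X_{t-k} and take expectations. With theta_0 = psi_0 = 1 and psi_j the MA(infinity) weights, this gives
  gamma(k) - sum_i phi_i gamma(k-i) = c_k,
  c_k = sigma^2 * sum_{j=k..q} theta_j psi_{j-k}   (c_k = 0 for k > q),
using gamma(-m) = gamma(m).
Pure AR (q = 0): c_0 = sigma^2 = 2, c_k = 0 for k >= 1.
Equations for k = 0 and k = 1 (AR order 1):
  gamma(0) = phi_1 gamma(1) + c_0
  gamma(1) = phi_1 gamma(0) + c_1
Substituting the second into the first: gamma(0) (1 - phi_1^2) = c_0 + phi_1 c_1, so
  gamma(0) = c_0 / (1 - phi_1^2) = 2 / (1 - (-0.673)^2) = 2 / 0.547071 = 3.655833.
  gamma(1) = phi_1 gamma(0) = (-0.673)(3.655833) = -2.460375.
Therefore gamma(1) = -2.4604 (to 4 decimal places).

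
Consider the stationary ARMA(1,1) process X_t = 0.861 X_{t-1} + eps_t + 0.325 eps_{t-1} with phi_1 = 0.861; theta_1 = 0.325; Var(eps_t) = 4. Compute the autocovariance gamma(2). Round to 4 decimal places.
\gamma(2) = 20.2086

Multiply the model equation by X_{t-k} and take expectations. With theta_0 = psi_0 = 1 and psi_j the MA(infinity) weights, this gives
  gamma(k) - sum_i phi_i gamma(k-i) = c_k,
  c_k = sigma^2 * sum_{j=k..q} theta_j psi_{j-k}   (c_k = 0 for k > q),
using gamma(-m) = gamma(m).
psi-weights needed (psi_j = theta_j + sum_i phi_i psi_{j-i}):
  psi_1 = theta_1 + phi_1 = 0.325 + (0.861) = 1.186
Right-hand sides:
  c_0 = sigma^2 (1 + theta_1 psi_1) = 4 * (1 + (0.325)(1.186)) = 4 * 1.38545 = 5.5418
  c_1 = sigma^2 theta_1 = 4 * (0.325) = 1.3
  c_2 = 0
Equations for k = 0 and k = 1 (AR order 1):
  gamma(0) = phi_1 gamma(1) + c_0
  gamma(1) = phi_1 gamma(0) + c_1
Substituting the second into the first: gamma(0) (1 - phi_1^2) = c_0 + phi_1 c_1, so
  gamma(0) = (c_0 + phi_1 c_1) / (1 - phi_1^2) = (5.5418 + (0.861)(1.3)) / (1 - (0.861)^2) = 6.6611 / 0.258679 = 25.750447.
  gamma(1) = phi_1 gamma(0) + c_1 = (0.861)(25.750447) + (1.3) = 23.471135.
For k = 2 (> q): gamma(2) = phi_1 gamma(1) = (0.861)(23.471135) = 20.208647.
Therefore gamma(2) = 20.2086 (to 4 decimal places).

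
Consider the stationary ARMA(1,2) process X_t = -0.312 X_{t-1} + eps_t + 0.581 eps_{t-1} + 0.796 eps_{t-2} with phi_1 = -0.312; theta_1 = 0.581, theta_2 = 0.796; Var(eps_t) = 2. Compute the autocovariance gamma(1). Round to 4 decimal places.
\gamma(1) = 0.5706

Multiply the model equation by X_{t-k} and take expectations. With theta_0 = psi_0 = 1 and psi_j the MA(infinity) weights, this gives
  gamma(k) - sum_i phi_i gamma(k-i) = c_k,
  c_k = sigma^2 * sum_{j=k..q} theta_j psi_{j-k}   (c_k = 0 for k > q),
using gamma(-m) = gamma(m).
psi-weights needed (psi_j = theta_j + sum_i phi_i psi_{j-i}):
  psi_1 = theta_1 + phi_1 = 0.581 + (-0.312) = 0.269
  psi_2 = theta_2 + phi_1 psi_1 = 0.796 + (-0.312)(0.269) = 0.712072
Right-hand sides:
  c_0 = sigma^2 (1 + theta_1 psi_1 + theta_2 psi_2) = 2 * (1 + (0.581)(0.269) + (0.796)(0.712072)) = 2 * 1.723098 = 3.446197
  c_1 = sigma^2 (theta_1 + theta_2 psi_1) = 2 * (0.581 + (0.796)(0.269)) = 1.590248
  c_2 = sigma^2 theta_2 = 2 * (0.796) = 1.592
Equations for k = 0 and k = 1 (AR order 1):
  gamma(0) = phi_1 gamma(1) + c_0
  gamma(1) = phi_1 gamma(0) + c_1
Substituting the second into the first: gamma(0) (1 - phi_1^2) = c_0 + phi_1 c_1, so
  gamma(0) = (c_0 + phi_1 c_1) / (1 - phi_1^2) = (3.446197 + (-0.312)(1.590248)) / (1 - (-0.312)^2) = 2.950039 / 0.902656 = 3.268177.
  gamma(1) = phi_1 gamma(0) + c_1 = (-0.312)(3.268177) + (1.590248) = 0.570577.
Therefore gamma(1) = 0.5706 (to 4 decimal places).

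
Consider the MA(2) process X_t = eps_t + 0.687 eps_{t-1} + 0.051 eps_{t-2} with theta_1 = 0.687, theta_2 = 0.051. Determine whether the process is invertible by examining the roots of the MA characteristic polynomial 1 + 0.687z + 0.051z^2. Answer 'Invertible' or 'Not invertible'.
\text{Invertible}

The MA(q) characteristic polynomial is P(z) = 1 + 0.687z + 0.051z^2.
Invertibility requires all roots to lie outside the unit circle, i.e. |z| > 1 for every root.
Set 1 + (0.687) z + (0.051) z^2 = 0, i.e. a z^2 + b z + c = 0 with a = 0.051, b = 0.687, c = 1.
Discriminant D = b^2 - 4ac = (0.687)^2 - 4*(0.051)*1 = 0.471969 - (0.204) = 0.267969.
D >= 0, so the roots are real: z = (-b +/- sqrt(D)) / (2a) = (-0.687 +/- 0.517657) / (0.102).
  z_1 = (-0.687 + 0.517657) / (0.102) = -1.6602,   |z_1| = 1.6602.
  z_2 = (-0.687 - 0.517657) / (0.102) = -11.8104,   |z_2| = 11.8104.
Moduli of all roots: 1.6602, 11.8104.
All moduli strictly greater than 1? Yes.
Verdict: Invertible.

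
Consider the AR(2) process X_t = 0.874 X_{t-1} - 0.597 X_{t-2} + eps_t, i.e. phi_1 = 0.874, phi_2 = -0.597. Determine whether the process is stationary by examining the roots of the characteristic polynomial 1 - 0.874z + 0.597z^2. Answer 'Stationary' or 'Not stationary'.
\text{Stationary}

The AR(p) characteristic polynomial is P(z) = 1 - 0.874z + 0.597z^2.
Stationarity requires all roots to lie outside the unit circle, i.e. |z| > 1 for every root.
Set 1 + (-0.874) z + (0.597) z^2 = 0, i.e. a z^2 + b z + c = 0 with a = 0.597, b = -0.874, c = 1.
Discriminant D = b^2 - 4ac = (-0.874)^2 - 4*(0.597)*1 = 0.763876 - (2.388) = -1.624124.
D < 0, so the roots are the complex-conjugate pair z = (-b +/- i sqrt(-D)) / (2a) = 0.732 +/- 1.0673i.
For a conjugate pair |z|^2 = z * conj(z) = (product of roots) = c/a = 1/(0.597) = 1.675042, so |z| = sqrt(1.675042) = 1.2942 for both roots.
Moduli of all roots: 1.2942, 1.2942.
All moduli strictly greater than 1? Yes.
Verdict: Stationary.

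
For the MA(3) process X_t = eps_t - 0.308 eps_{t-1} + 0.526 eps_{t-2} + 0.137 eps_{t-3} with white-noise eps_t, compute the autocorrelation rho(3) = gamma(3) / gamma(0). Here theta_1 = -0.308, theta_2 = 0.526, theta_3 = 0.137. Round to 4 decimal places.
\rho(3) = 0.0985

For an MA(q) process with theta_0 = 1, the autocovariance is
  gamma(k) = sigma^2 * sum_{i=0..q-k} theta_i * theta_{i+k},
and rho(k) = gamma(k) / gamma(0). Sigma^2 cancels.
  numerator   = (1)*(0.137) = 0.137.
  denominator = (1)^2 + (-0.308)^2 + (0.526)^2 + (0.137)^2 = 1.390309.
  rho(3) = 0.137 / 1.390309 = 0.0985.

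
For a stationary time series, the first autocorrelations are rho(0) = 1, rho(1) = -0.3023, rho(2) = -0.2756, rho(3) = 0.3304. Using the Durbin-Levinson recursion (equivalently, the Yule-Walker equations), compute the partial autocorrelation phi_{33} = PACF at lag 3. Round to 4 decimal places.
\phi_{33} = 0.1201

The PACF at lag k is phi_{kk}, the last component of the solution
to the Yule-Walker system G_k phi = r_k where
  (G_k)_{ij} = rho(|i - j|), (r_k)_i = rho(i), i,j = 1..k.
Equivalently, Durbin-Levinson gives phi_{kk} iteratively:
  phi_{11} = rho(1)
  phi_{kk} = [rho(k) - sum_{j=1..k-1} phi_{k-1,j} rho(k-j)]
            / [1 - sum_{j=1..k-1} phi_{k-1,j} rho(j)],
  phi_{k,j} = phi_{k-1,j} - phi_{kk} phi_{k-1,k-j},  j = 1..k-1.
Step k = 1:
  phi_11 = rho(1) = -0.3023.
Step k = 2:
  phi_22 = [rho(2) - phi_11 rho(1)] / [1 - phi_11 rho(1)] = [-0.2756 - (-0.3023)(-0.3023)] / [1 - (-0.3023)(-0.3023)]
         = -0.36698529 / 0.90861471 = -0.403895.
  Update: phi_21 = phi_11 - phi_22 phi_11 = -0.3023 - (-0.403895)(-0.3023) = -0.424398.
Step k = 3:
  phi_33 = [rho(3) - phi_21 rho(2) - phi_22 rho(1)] / [1 - phi_21 rho(1) - phi_22 rho(2)]
    numerator   = 0.3304 - (-0.424398)(-0.2756) - (-0.403895)(-0.3023) = 0.09133845
    denominator = 1 - (-0.424398)(-0.3023) - (-0.403895)(-0.2756) = 0.76039104
  phi_33 = 0.09133845 / 0.76039104 = 0.1201.
Therefore phi_{33} = 0.1201.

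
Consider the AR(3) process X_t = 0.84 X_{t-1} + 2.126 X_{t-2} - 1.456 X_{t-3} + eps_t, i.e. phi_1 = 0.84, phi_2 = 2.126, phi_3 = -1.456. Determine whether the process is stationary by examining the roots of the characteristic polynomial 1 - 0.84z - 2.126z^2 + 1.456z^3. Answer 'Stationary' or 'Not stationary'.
\text{Not stationary}

The AR(p) characteristic polynomial is P(z) = 1 - 0.84z - 2.126z^2 + 1.456z^3.
Stationarity requires all roots to lie outside the unit circle, i.e. |z| > 1 for every root.
Degree 3: look for a simple real root z0 first, then factor out (1 - z/z0) and solve the remaining quadratic.
Testing z0 = 0.625: P(0.625) = 1 + (-0.84)(0.625) + (-2.126)(0.625)^2 + (1.456)(0.625)^3
  = 1 + (-0.525) + (-0.830469) + (0.355469) = 0.  So z_0 = 0.625 is a root, |z_0| = 0.625.
Divide out the factor (1 - 1.6 z) = (1 - z/z0) (since 1/z0 = 1.6):
  P(z) = (1 - 1.6 z)(1 + (0.76) z + (-0.91) z^2)
  [check: z-coef 0.76 - (1.6) = -0.84; z^2-coef -0.91 - (1.6)(0.76) = -2.126; z^3-coef -(1.6)(-0.91) = 1.456.]
Remaining roots from the quadratic factor 1 + (0.76) z + (-0.91) z^2:
  Set 1 + (0.76) z + (-0.91) z^2 = 0, i.e. a z^2 + b z + c = 0 with a = -0.91, b = 0.76, c = 1.
  Discriminant D = b^2 - 4ac = (0.76)^2 - 4*(-0.91)*1 = 0.5776 - (-3.64) = 4.2176.
  D >= 0, so the roots are real: z = (-b +/- sqrt(D)) / (2a) = (-0.76 +/- 2.05368) / (-1.82).
    z_1 = (-0.76 + 2.05368) / (-1.82) = -0.7108,   |z_1| = 0.7108.
    z_2 = (-0.76 - 2.05368) / (-1.82) = 1.546,   |z_2| = 1.546.
Moduli of all roots: 0.6250, 0.7108, 1.5460.
All moduli strictly greater than 1? No.
Verdict: Not stationary.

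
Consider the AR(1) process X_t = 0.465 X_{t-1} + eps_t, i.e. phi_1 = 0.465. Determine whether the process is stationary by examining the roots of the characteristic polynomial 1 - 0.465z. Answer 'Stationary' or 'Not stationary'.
\text{Stationary}

The AR(p) characteristic polynomial is P(z) = 1 - 0.465z.
Stationarity requires all roots to lie outside the unit circle, i.e. |z| > 1 for every root.
This is linear in z: 1 + (-0.465) z = 0  =>  z = -1/(-0.465) = 2.150538,  |z| = 2.150538.
Moduli of all roots: 2.1505.
All moduli strictly greater than 1? Yes.
Verdict: Stationary.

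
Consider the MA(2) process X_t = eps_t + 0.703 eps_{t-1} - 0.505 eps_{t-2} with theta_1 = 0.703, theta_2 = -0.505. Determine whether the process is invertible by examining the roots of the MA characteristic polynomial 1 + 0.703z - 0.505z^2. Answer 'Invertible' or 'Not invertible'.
\text{Not invertible}

The MA(q) characteristic polynomial is P(z) = 1 + 0.703z - 0.505z^2.
Invertibility requires all roots to lie outside the unit circle, i.e. |z| > 1 for every root.
Set 1 + (0.703) z + (-0.505) z^2 = 0, i.e. a z^2 + b z + c = 0 with a = -0.505, b = 0.703, c = 1.
Discriminant D = b^2 - 4ac = (0.703)^2 - 4*(-0.505)*1 = 0.494209 - (-2.02) = 2.514209.
D >= 0, so the roots are real: z = (-b +/- sqrt(D)) / (2a) = (-0.703 +/- 1.585626) / (-1.01).
  z_1 = (-0.703 + 1.585626) / (-1.01) = -0.8739,   |z_1| = 0.8739.
  z_2 = (-0.703 - 1.585626) / (-1.01) = 2.266,   |z_2| = 2.266.
Moduli of all roots: 0.8739, 2.2660.
All moduli strictly greater than 1? No.
Verdict: Not invertible.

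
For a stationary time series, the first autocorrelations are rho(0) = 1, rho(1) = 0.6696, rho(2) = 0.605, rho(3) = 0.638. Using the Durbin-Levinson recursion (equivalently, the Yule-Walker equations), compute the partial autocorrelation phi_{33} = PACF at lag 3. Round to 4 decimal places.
\phi_{33} = 0.3111

The PACF at lag k is phi_{kk}, the last component of the solution
to the Yule-Walker system G_k phi = r_k where
  (G_k)_{ij} = rho(|i - j|), (r_k)_i = rho(i), i,j = 1..k.
Equivalently, Durbin-Levinson gives phi_{kk} iteratively:
  phi_{11} = rho(1)
  phi_{kk} = [rho(k) - sum_{j=1..k-1} phi_{k-1,j} rho(k-j)]
            / [1 - sum_{j=1..k-1} phi_{k-1,j} rho(j)],
  phi_{k,j} = phi_{k-1,j} - phi_{kk} phi_{k-1,k-j},  j = 1..k-1.
Step k = 1:
  phi_11 = rho(1) = 0.6696.
Step k = 2:
  phi_22 = [rho(2) - phi_11 rho(1)] / [1 - phi_11 rho(1)] = [0.605 - (0.6696)(0.6696)] / [1 - (0.6696)(0.6696)]
         = 0.15663584 / 0.55163584 = 0.283948.
  Update: phi_21 = phi_11 - phi_22 phi_11 = 0.6696 - (0.283948)(0.6696) = 0.479468.
Step k = 3:
  phi_33 = [rho(3) - phi_21 rho(2) - phi_22 rho(1)] / [1 - phi_21 rho(1) - phi_22 rho(2)]
    numerator   = 0.638 - (0.479468)(0.605) - (0.283948)(0.6696) = 0.15779005
    denominator = 1 - (0.479468)(0.6696) - (0.283948)(0.605) = 0.50715942
  phi_33 = 0.15779005 / 0.50715942 = 0.3111.
Therefore phi_{33} = 0.3111.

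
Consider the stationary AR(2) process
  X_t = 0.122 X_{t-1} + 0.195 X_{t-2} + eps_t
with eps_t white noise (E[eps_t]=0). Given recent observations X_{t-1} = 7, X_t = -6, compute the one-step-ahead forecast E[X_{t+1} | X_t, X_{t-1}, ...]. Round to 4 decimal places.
E[X_{t+1} \mid \mathcal F_t] = 0.6330

For an AR(p) model X_t = c + sum_i phi_i X_{t-i} + eps_t, the
one-step-ahead conditional mean is
  E[X_{t+1} | X_t, ...] = c + sum_i phi_i X_{t+1-i}.
Substitute known values:
  E[X_{t+1} | ...] = (0.122) * (-6) + (0.195) * (7)
                   = 0.6330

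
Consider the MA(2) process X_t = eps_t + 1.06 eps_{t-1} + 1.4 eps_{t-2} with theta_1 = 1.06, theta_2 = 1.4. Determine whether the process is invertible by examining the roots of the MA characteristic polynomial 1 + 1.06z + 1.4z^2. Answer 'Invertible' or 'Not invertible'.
\text{Not invertible}

The MA(q) characteristic polynomial is P(z) = 1 + 1.06z + 1.4z^2.
Invertibility requires all roots to lie outside the unit circle, i.e. |z| > 1 for every root.
Set 1 + (1.06) z + (1.4) z^2 = 0, i.e. a z^2 + b z + c = 0 with a = 1.4, b = 1.06, c = 1.
Discriminant D = b^2 - 4ac = (1.06)^2 - 4*(1.4)*1 = 1.1236 - (5.6) = -4.4764.
D < 0, so the roots are the complex-conjugate pair z = (-b +/- i sqrt(-D)) / (2a) = -0.3786 +/- 0.7556i.
For a conjugate pair |z|^2 = z * conj(z) = (product of roots) = c/a = 1/(1.4) = 0.714286, so |z| = sqrt(0.714286) = 0.8452 for both roots.
Moduli of all roots: 0.8452, 0.8452.
All moduli strictly greater than 1? No.
Verdict: Not invertible.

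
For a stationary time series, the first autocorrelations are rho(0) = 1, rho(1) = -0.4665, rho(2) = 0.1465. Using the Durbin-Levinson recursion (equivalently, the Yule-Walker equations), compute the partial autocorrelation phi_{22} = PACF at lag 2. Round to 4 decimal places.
\phi_{22} = -0.0909

The PACF at lag k is phi_{kk}, the last component of the solution
to the Yule-Walker system G_k phi = r_k where
  (G_k)_{ij} = rho(|i - j|), (r_k)_i = rho(i), i,j = 1..k.
Equivalently, Durbin-Levinson gives phi_{kk} iteratively:
  phi_{11} = rho(1)
  phi_{kk} = [rho(k) - sum_{j=1..k-1} phi_{k-1,j} rho(k-j)]
            / [1 - sum_{j=1..k-1} phi_{k-1,j} rho(j)],
  phi_{k,j} = phi_{k-1,j} - phi_{kk} phi_{k-1,k-j},  j = 1..k-1.
Step k = 1:
  phi_11 = rho(1) = -0.4665.
Step k = 2:
  phi_22 = [rho(2) - phi_11 rho(1)] / [1 - phi_11 rho(1)] = [0.1465 - (-0.4665)(-0.4665)] / [1 - (-0.4665)(-0.4665)]
         = -0.07112225 / 0.78237775 = -0.0909.
Therefore phi_{22} = -0.0909.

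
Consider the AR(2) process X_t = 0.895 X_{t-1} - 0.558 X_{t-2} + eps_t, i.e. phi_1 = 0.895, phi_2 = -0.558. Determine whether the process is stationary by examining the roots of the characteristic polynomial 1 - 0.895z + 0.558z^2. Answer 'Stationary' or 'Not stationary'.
\text{Stationary}

The AR(p) characteristic polynomial is P(z) = 1 - 0.895z + 0.558z^2.
Stationarity requires all roots to lie outside the unit circle, i.e. |z| > 1 for every root.
Set 1 + (-0.895) z + (0.558) z^2 = 0, i.e. a z^2 + b z + c = 0 with a = 0.558, b = -0.895, c = 1.
Discriminant D = b^2 - 4ac = (-0.895)^2 - 4*(0.558)*1 = 0.801025 - (2.232) = -1.430975.
D < 0, so the roots are the complex-conjugate pair z = (-b +/- i sqrt(-D)) / (2a) = 0.802 +/- 1.0719i.
For a conjugate pair |z|^2 = z * conj(z) = (product of roots) = c/a = 1/(0.558) = 1.792115, so |z| = sqrt(1.792115) = 1.3387 for both roots.
Moduli of all roots: 1.3387, 1.3387.
All moduli strictly greater than 1? Yes.
Verdict: Stationary.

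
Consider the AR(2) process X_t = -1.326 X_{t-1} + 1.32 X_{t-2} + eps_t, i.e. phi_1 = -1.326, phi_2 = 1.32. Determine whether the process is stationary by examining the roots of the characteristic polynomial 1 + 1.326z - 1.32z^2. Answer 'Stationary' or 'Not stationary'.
\text{Not stationary}

The AR(p) characteristic polynomial is P(z) = 1 + 1.326z - 1.32z^2.
Stationarity requires all roots to lie outside the unit circle, i.e. |z| > 1 for every root.
Set 1 + (1.326) z + (-1.32) z^2 = 0, i.e. a z^2 + b z + c = 0 with a = -1.32, b = 1.326, c = 1.
Discriminant D = b^2 - 4ac = (1.326)^2 - 4*(-1.32)*1 = 1.758276 - (-5.28) = 7.038276.
D >= 0, so the roots are real: z = (-b +/- sqrt(D)) / (2a) = (-1.326 +/- 2.652975) / (-2.64).
  z_1 = (-1.326 + 2.652975) / (-2.64) = -0.5026,   |z_1| = 0.5026.
  z_2 = (-1.326 - 2.652975) / (-2.64) = 1.5072,   |z_2| = 1.5072.
Moduli of all roots: 0.5026, 1.5072.
All moduli strictly greater than 1? No.
Verdict: Not stationary.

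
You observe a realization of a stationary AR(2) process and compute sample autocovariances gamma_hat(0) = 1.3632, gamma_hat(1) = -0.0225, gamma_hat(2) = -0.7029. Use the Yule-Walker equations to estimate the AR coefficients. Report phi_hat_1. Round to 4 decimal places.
\hat\phi_{1} = -0.0250

The Yule-Walker equations for an AR(p) process read, in matrix form,
  Gamma_p phi = r_p,   with   (Gamma_p)_{ij} = gamma(|i - j|),
                       (r_p)_i = gamma(i),   i,j = 1..p.
Substitute the sample gammas (Toeplitz matrix and right-hand side of size 2):
  Gamma_p = [[1.3632, -0.0225], [-0.0225, 1.3632]]
  r_p     = [-0.0225, -0.7029]
Written out:
  1.3632 phi_1 - 0.0225 phi_2 = -0.0225
  -0.0225 phi_1 + 1.3632 phi_2 = -0.7029
Solve by Cramer's rule:
  det = gamma(0)^2 - gamma(1)^2 = (1.3632)^2 - (-0.0225)^2 = 1.85831424 - 0.00050625 = 1.85780799
  phi_hat_1 = [gamma(1) gamma(0) - gamma(1) gamma(2)] / det = [(-0.0225)(1.3632) - (-0.0225)(-0.7029)] / 1.85780799 = -0.04648725 / 1.85780799 = -0.025
  phi_hat_2 = [gamma(0) gamma(2) - gamma(1)^2] / det = [(1.3632)(-0.7029) - (-0.0225)^2] / 1.85780799 = -0.95869953 / 1.85780799 = -0.516
So phi_hat = [-0.0250, -0.5160].
Therefore phi_hat_1 = -0.0250.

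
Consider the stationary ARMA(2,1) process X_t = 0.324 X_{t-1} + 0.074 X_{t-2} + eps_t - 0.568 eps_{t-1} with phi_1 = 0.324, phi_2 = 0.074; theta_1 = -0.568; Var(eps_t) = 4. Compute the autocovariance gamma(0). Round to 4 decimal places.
\gamma(0) = 4.2400

Multiply the model equation by X_{t-k} and take expectations. With theta_0 = psi_0 = 1 and psi_j the MA(infinity) weights, this gives
  gamma(k) - sum_i phi_i gamma(k-i) = c_k,
  c_k = sigma^2 * sum_{j=k..q} theta_j psi_{j-k}   (c_k = 0 for k > q),
using gamma(-m) = gamma(m).
psi-weights needed (psi_j = theta_j + sum_i phi_i psi_{j-i}):
  psi_1 = theta_1 + phi_1 = -0.568 + (0.324) = -0.244
Right-hand sides:
  c_0 = sigma^2 (1 + theta_1 psi_1) = 4 * (1 + (-0.568)(-0.244)) = 4 * 1.138592 = 4.554368
  c_1 = sigma^2 theta_1 = 4 * (-0.568) = -2.272
  c_2 = 0
Equations for k = 0, 1, 2 (AR order 2, c_2 = 0):
  (E0) gamma(0) = phi_1 gamma(1) + phi_2 gamma(2) + c_0
  (E1) gamma(1) = phi_1 gamma(0) + phi_2 gamma(1) + c_1
  (E2) gamma(2) = phi_1 gamma(1) + phi_2 gamma(0)
From (E1): gamma(1) = A gamma(0) + B with
  A = phi_1 / (1 - phi_2) = 0.324 / 0.926 = 0.349892,   B = c_1 / (1 - phi_2) = -2.272 / 0.926 = -2.453564.
Insert (E2) into (E0): gamma(0) (1 - phi_2^2) = phi_1 (1 + phi_2) gamma(1) + c_0.
  phi_1 (1 + phi_2) = (0.324)(1.074) = 0.347976,   1 - phi_2^2 = 0.994524.
Replace gamma(1) by A gamma(0) + B and collect gamma(0):
  gamma(0) [0.994524 - (0.347976)(0.349892)] = (0.347976)(-2.453564) + 4.554368
  gamma(0) * 0.87277 = 3.700587
  gamma(0) = 3.700587 / 0.87277 = 4.240048.
Therefore gamma(0) = 4.2400 (to 4 decimal places).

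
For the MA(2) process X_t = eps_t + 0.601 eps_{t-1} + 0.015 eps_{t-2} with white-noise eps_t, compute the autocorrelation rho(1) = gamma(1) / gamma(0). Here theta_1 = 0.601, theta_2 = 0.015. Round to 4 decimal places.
\rho(1) = 0.4481

For an MA(q) process with theta_0 = 1, the autocovariance is
  gamma(k) = sigma^2 * sum_{i=0..q-k} theta_i * theta_{i+k},
and rho(k) = gamma(k) / gamma(0). Sigma^2 cancels.
  numerator   = (1)*(0.601) + (0.601)*(0.015) = 0.610015.
  denominator = (1)^2 + (0.601)^2 + (0.015)^2 = 1.361426.
  rho(1) = 0.610015 / 1.361426 = 0.4481.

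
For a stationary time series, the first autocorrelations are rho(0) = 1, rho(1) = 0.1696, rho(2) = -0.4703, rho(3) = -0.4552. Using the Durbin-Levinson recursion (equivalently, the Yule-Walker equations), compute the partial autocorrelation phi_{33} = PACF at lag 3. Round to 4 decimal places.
\phi_{33} = -0.3460

The PACF at lag k is phi_{kk}, the last component of the solution
to the Yule-Walker system G_k phi = r_k where
  (G_k)_{ij} = rho(|i - j|), (r_k)_i = rho(i), i,j = 1..k.
Equivalently, Durbin-Levinson gives phi_{kk} iteratively:
  phi_{11} = rho(1)
  phi_{kk} = [rho(k) - sum_{j=1..k-1} phi_{k-1,j} rho(k-j)]
            / [1 - sum_{j=1..k-1} phi_{k-1,j} rho(j)],
  phi_{k,j} = phi_{k-1,j} - phi_{kk} phi_{k-1,k-j},  j = 1..k-1.
Step k = 1:
  phi_11 = rho(1) = 0.1696.
Step k = 2:
  phi_22 = [rho(2) - phi_11 rho(1)] / [1 - phi_11 rho(1)] = [-0.4703 - (0.1696)(0.1696)] / [1 - (0.1696)(0.1696)]
         = -0.49906416 / 0.97123584 = -0.513844.
  Update: phi_21 = phi_11 - phi_22 phi_11 = 0.1696 - (-0.513844)(0.1696) = 0.256748.
Step k = 3:
  phi_33 = [rho(3) - phi_21 rho(2) - phi_22 rho(1)] / [1 - phi_21 rho(1) - phi_22 rho(2)]
    numerator   = -0.4552 - (0.256748)(-0.4703) - (-0.513844)(0.1696) = -0.24730338
    denominator = 1 - (0.256748)(0.1696) - (-0.513844)(-0.4703) = 0.71479448
  phi_33 = -0.24730338 / 0.71479448 = -0.346.
Therefore phi_{33} = -0.3460.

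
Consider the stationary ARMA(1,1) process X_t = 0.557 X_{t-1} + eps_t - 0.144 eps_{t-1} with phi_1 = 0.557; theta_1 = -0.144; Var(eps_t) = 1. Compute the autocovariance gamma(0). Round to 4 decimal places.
\gamma(0) = 1.2473

Multiply the model equation by X_{t-k} and take expectations. With theta_0 = psi_0 = 1 and psi_j the MA(infinity) weights, this gives
  gamma(k) - sum_i phi_i gamma(k-i) = c_k,
  c_k = sigma^2 * sum_{j=k..q} theta_j psi_{j-k}   (c_k = 0 for k > q),
using gamma(-m) = gamma(m).
psi-weights needed (psi_j = theta_j + sum_i phi_i psi_{j-i}):
  psi_1 = theta_1 + phi_1 = -0.144 + (0.557) = 0.413
Right-hand sides:
  c_0 = sigma^2 (1 + theta_1 psi_1) = 1 * (1 + (-0.144)(0.413)) = 1 * 0.940528 = 0.940528
  c_1 = sigma^2 theta_1 = 1 * (-0.144) = -0.144
  c_2 = 0
Equations for k = 0 and k = 1 (AR order 1):
  gamma(0) = phi_1 gamma(1) + c_0
  gamma(1) = phi_1 gamma(0) + c_1
Substituting the second into the first: gamma(0) (1 - phi_1^2) = c_0 + phi_1 c_1, so
  gamma(0) = (c_0 + phi_1 c_1) / (1 - phi_1^2) = (0.940528 + (0.557)(-0.144)) / (1 - (0.557)^2) = 0.86032 / 0.689751 = 1.247291.
Therefore gamma(0) = 1.2473 (to 4 decimal places).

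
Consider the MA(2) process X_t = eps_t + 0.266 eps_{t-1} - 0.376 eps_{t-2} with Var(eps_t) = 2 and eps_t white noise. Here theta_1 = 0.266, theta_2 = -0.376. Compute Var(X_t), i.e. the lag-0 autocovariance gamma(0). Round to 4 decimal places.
\gamma(0) = 2.4243

For an MA(q) process X_t = eps_t + sum_i theta_i eps_{t-i} with
Var(eps_t) = sigma^2, the variance is
  gamma(0) = sigma^2 * (1 + sum_i theta_i^2).
  sum_i theta_i^2 = (0.266)^2 + (-0.376)^2 = 0.070756 + 0.141376 = 0.212132.
  gamma(0) = 2 * (1 + 0.212132) = 2 * 1.212132 = 2.424264, which rounds to 2.4243.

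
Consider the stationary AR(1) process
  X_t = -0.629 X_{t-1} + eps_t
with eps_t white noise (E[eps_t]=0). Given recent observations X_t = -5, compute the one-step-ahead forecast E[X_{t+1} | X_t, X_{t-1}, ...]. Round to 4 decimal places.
E[X_{t+1} \mid \mathcal F_t] = 3.1450

For an AR(p) model X_t = c + sum_i phi_i X_{t-i} + eps_t, the
one-step-ahead conditional mean is
  E[X_{t+1} | X_t, ...] = c + sum_i phi_i X_{t+1-i}.
Substitute known values:
  E[X_{t+1} | ...] = (-0.629) * (-5)
                   = 3.1450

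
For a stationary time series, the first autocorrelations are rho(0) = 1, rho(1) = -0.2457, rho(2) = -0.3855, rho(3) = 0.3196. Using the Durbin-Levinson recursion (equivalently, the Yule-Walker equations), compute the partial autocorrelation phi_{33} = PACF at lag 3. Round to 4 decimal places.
\phi_{33} = 0.0870

The PACF at lag k is phi_{kk}, the last component of the solution
to the Yule-Walker system G_k phi = r_k where
  (G_k)_{ij} = rho(|i - j|), (r_k)_i = rho(i), i,j = 1..k.
Equivalently, Durbin-Levinson gives phi_{kk} iteratively:
  phi_{11} = rho(1)
  phi_{kk} = [rho(k) - sum_{j=1..k-1} phi_{k-1,j} rho(k-j)]
            / [1 - sum_{j=1..k-1} phi_{k-1,j} rho(j)],
  phi_{k,j} = phi_{k-1,j} - phi_{kk} phi_{k-1,k-j},  j = 1..k-1.
Step k = 1:
  phi_11 = rho(1) = -0.2457.
Step k = 2:
  phi_22 = [rho(2) - phi_11 rho(1)] / [1 - phi_11 rho(1)] = [-0.3855 - (-0.2457)(-0.2457)] / [1 - (-0.2457)(-0.2457)]
         = -0.44586849 / 0.93963151 = -0.474514.
  Update: phi_21 = phi_11 - phi_22 phi_11 = -0.2457 - (-0.474514)(-0.2457) = -0.362288.
Step k = 3:
  phi_33 = [rho(3) - phi_21 rho(2) - phi_22 rho(1)] / [1 - phi_21 rho(1) - phi_22 rho(2)]
    numerator   = 0.3196 - (-0.362288)(-0.3855) - (-0.474514)(-0.2457) = 0.06334979
    denominator = 1 - (-0.362288)(-0.2457) - (-0.474514)(-0.3855) = 0.72806058
  phi_33 = 0.06334979 / 0.72806058 = 0.087.
Therefore phi_{33} = 0.0870.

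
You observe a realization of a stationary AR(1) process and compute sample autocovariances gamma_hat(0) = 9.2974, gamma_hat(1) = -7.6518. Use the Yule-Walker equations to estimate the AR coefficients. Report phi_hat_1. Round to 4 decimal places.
\hat\phi_{1} = -0.8230

The Yule-Walker equations for an AR(p) process read, in matrix form,
  Gamma_p phi = r_p,   with   (Gamma_p)_{ij} = gamma(|i - j|),
                       (r_p)_i = gamma(i),   i,j = 1..p.
Substitute the sample gammas (Toeplitz matrix and right-hand side of size 1):
  Gamma_p = [[9.2974]]
  r_p     = [-7.6518]
With p = 1 this is the single equation gamma(0) phi_1 = gamma(1):
  phi_hat_1 = gamma(1) / gamma(0) = -7.6518 / 9.2974 = -0.8230.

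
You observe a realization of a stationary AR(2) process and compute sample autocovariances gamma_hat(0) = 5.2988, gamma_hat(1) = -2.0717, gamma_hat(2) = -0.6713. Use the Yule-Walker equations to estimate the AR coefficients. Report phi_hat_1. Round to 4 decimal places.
\hat\phi_{1} = -0.5200

The Yule-Walker equations for an AR(p) process read, in matrix form,
  Gamma_p phi = r_p,   with   (Gamma_p)_{ij} = gamma(|i - j|),
                       (r_p)_i = gamma(i),   i,j = 1..p.
Substitute the sample gammas (Toeplitz matrix and right-hand side of size 2):
  Gamma_p = [[5.2988, -2.0717], [-2.0717, 5.2988]]
  r_p     = [-2.0717, -0.6713]
Written out:
  5.2988 phi_1 - 2.0717 phi_2 = -2.0717
  -2.0717 phi_1 + 5.2988 phi_2 = -0.6713
Solve by Cramer's rule:
  det = gamma(0)^2 - gamma(1)^2 = (5.2988)^2 - (-2.0717)^2 = 28.07728144 - 4.29194089 = 23.78534055
  phi_hat_1 = [gamma(1) gamma(0) - gamma(1) gamma(2)] / det = [(-2.0717)(5.2988) - (-2.0717)(-0.6713)] / 23.78534055 = -12.36825617 / 23.78534055 = -0.52
  phi_hat_2 = [gamma(0) gamma(2) - gamma(1)^2] / det = [(5.2988)(-0.6713) - (-2.0717)^2] / 23.78534055 = -7.84902533 / 23.78534055 = -0.33
So phi_hat = [-0.5200, -0.3300].
Therefore phi_hat_1 = -0.5200.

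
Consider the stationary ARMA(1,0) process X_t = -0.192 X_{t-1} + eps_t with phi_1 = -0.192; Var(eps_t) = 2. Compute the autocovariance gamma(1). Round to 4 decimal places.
\gamma(1) = -0.3987

Multiply the model equation by X_{t-k} and take expectations. With theta_0 = psi_0 = 1 and psi_j the MA(infinity) weights, this gives
  gamma(k) - sum_i phi_i gamma(k-i) = c_k,
  c_k = sigma^2 * sum_{j=k..q} theta_j psi_{j-k}   (c_k = 0 for k > q),
using gamma(-m) = gamma(m).
Pure AR (q = 0): c_0 = sigma^2 = 2, c_k = 0 for k >= 1.
Equations for k = 0 and k = 1 (AR order 1):
  gamma(0) = phi_1 gamma(1) + c_0
  gamma(1) = phi_1 gamma(0) + c_1
Substituting the second into the first: gamma(0) (1 - phi_1^2) = c_0 + phi_1 c_1, so
  gamma(0) = c_0 / (1 - phi_1^2) = 2 / (1 - (-0.192)^2) = 2 / 0.963136 = 2.07655.
  gamma(1) = phi_1 gamma(0) = (-0.192)(2.07655) = -0.398698.
Therefore gamma(1) = -0.3987 (to 4 decimal places).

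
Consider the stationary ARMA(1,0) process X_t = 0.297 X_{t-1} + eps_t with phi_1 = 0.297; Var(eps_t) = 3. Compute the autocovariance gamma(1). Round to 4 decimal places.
\gamma(1) = 0.9772

Multiply the model equation by X_{t-k} and take expectations. With theta_0 = psi_0 = 1 and psi_j the MA(infinity) weights, this gives
  gamma(k) - sum_i phi_i gamma(k-i) = c_k,
  c_k = sigma^2 * sum_{j=k..q} theta_j psi_{j-k}   (c_k = 0 for k > q),
using gamma(-m) = gamma(m).
Pure AR (q = 0): c_0 = sigma^2 = 3, c_k = 0 for k >= 1.
Equations for k = 0 and k = 1 (AR order 1):
  gamma(0) = phi_1 gamma(1) + c_0
  gamma(1) = phi_1 gamma(0) + c_1
Substituting the second into the first: gamma(0) (1 - phi_1^2) = c_0 + phi_1 c_1, so
  gamma(0) = c_0 / (1 - phi_1^2) = 3 / (1 - (0.297)^2) = 3 / 0.911791 = 3.290228.
  gamma(1) = phi_1 gamma(0) = (0.297)(3.290228) = 0.977198.
Therefore gamma(1) = 0.9772 (to 4 decimal places).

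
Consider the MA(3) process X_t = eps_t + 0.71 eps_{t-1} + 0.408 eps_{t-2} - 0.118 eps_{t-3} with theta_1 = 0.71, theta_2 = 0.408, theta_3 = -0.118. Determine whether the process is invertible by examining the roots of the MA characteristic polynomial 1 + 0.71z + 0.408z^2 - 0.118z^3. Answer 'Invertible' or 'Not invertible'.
\text{Invertible}

The MA(q) characteristic polynomial is P(z) = 1 + 0.71z + 0.408z^2 - 0.118z^3.
Invertibility requires all roots to lie outside the unit circle, i.e. |z| > 1 for every root.
Degree 3: look for a simple real root z0 first, then factor out (1 - z/z0) and solve the remaining quadratic.
Testing z0 = 5: P(5) = 1 + (0.71)(5) + (0.408)(5)^2 + (-0.118)(5)^3
  = 1 + (3.55) + (10.2) + (-14.75) = 0.  So z_0 = 5 is a root, |z_0| = 5.
Divide out the factor (1 - 0.2 z) = (1 - z/z0) (since 1/z0 = 0.2):
  P(z) = (1 - 0.2 z)(1 + (0.91) z + (0.59) z^2)
  [check: z-coef 0.91 - (0.2) = 0.71; z^2-coef 0.59 - (0.2)(0.91) = 0.408; z^3-coef -(0.2)(0.59) = -0.118.]
Remaining roots from the quadratic factor 1 + (0.91) z + (0.59) z^2:
  Set 1 + (0.91) z + (0.59) z^2 = 0, i.e. a z^2 + b z + c = 0 with a = 0.59, b = 0.91, c = 1.
  Discriminant D = b^2 - 4ac = (0.91)^2 - 4*(0.59)*1 = 0.8281 - (2.36) = -1.5319.
  D < 0, so the roots are the complex-conjugate pair z = (-b +/- i sqrt(-D)) / (2a) = -0.7712 +/- 1.0489i.
  For a conjugate pair |z|^2 = z * conj(z) = (product of roots) = c/a = 1/(0.59) = 1.694915, so |z| = sqrt(1.694915) = 1.3019 for both roots.
Moduli of all roots: 5.0000, 1.3019, 1.3019.
All moduli strictly greater than 1? Yes.
Verdict: Invertible.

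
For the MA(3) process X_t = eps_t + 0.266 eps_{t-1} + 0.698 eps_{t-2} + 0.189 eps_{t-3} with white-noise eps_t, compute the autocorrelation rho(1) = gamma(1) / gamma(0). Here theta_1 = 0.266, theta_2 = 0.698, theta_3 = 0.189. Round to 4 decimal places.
\rho(1) = 0.3662

For an MA(q) process with theta_0 = 1, the autocovariance is
  gamma(k) = sigma^2 * sum_{i=0..q-k} theta_i * theta_{i+k},
and rho(k) = gamma(k) / gamma(0). Sigma^2 cancels.
  numerator   = (1)*(0.266) + (0.266)*(0.698) + (0.698)*(0.189) = 0.58359.
  denominator = (1)^2 + (0.266)^2 + (0.698)^2 + (0.189)^2 = 1.593681.
  rho(1) = 0.58359 / 1.593681 = 0.3662.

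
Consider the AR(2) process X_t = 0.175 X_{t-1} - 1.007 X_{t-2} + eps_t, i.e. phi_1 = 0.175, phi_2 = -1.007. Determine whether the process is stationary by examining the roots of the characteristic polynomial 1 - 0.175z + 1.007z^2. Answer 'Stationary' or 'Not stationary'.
\text{Not stationary}

The AR(p) characteristic polynomial is P(z) = 1 - 0.175z + 1.007z^2.
Stationarity requires all roots to lie outside the unit circle, i.e. |z| > 1 for every root.
Set 1 + (-0.175) z + (1.007) z^2 = 0, i.e. a z^2 + b z + c = 0 with a = 1.007, b = -0.175, c = 1.
Discriminant D = b^2 - 4ac = (-0.175)^2 - 4*(1.007)*1 = 0.030625 - (4.028) = -3.997375.
D < 0, so the roots are the complex-conjugate pair z = (-b +/- i sqrt(-D)) / (2a) = 0.0869 +/- 0.9927i.
For a conjugate pair |z|^2 = z * conj(z) = (product of roots) = c/a = 1/(1.007) = 0.993049, so |z| = sqrt(0.993049) = 0.9965 for both roots.
Moduli of all roots: 0.9965, 0.9965.
All moduli strictly greater than 1? No.
Verdict: Not stationary.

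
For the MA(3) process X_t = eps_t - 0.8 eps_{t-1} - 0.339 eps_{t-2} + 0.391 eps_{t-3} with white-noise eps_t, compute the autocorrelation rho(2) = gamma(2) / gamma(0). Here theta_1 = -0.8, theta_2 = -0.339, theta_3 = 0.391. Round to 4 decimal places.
\rho(2) = -0.3416

For an MA(q) process with theta_0 = 1, the autocovariance is
  gamma(k) = sigma^2 * sum_{i=0..q-k} theta_i * theta_{i+k},
and rho(k) = gamma(k) / gamma(0). Sigma^2 cancels.
  numerator   = (1)*(-0.339) + (-0.8)*(0.391) = -0.6518.
  denominator = (1)^2 + (-0.8)^2 + (-0.339)^2 + (0.391)^2 = 1.907802.
  rho(2) = -0.6518 / 1.907802 = -0.3416.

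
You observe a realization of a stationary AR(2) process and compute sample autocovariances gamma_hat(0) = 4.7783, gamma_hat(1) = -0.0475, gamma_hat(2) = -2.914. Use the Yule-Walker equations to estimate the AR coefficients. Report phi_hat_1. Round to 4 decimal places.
\hat\phi_{1} = -0.0160

The Yule-Walker equations for an AR(p) process read, in matrix form,
  Gamma_p phi = r_p,   with   (Gamma_p)_{ij} = gamma(|i - j|),
                       (r_p)_i = gamma(i),   i,j = 1..p.
Substitute the sample gammas (Toeplitz matrix and right-hand side of size 2):
  Gamma_p = [[4.7783, -0.0475], [-0.0475, 4.7783]]
  r_p     = [-0.0475, -2.914]
Written out:
  4.7783 phi_1 - 0.0475 phi_2 = -0.0475
  -0.0475 phi_1 + 4.7783 phi_2 = -2.914
Solve by Cramer's rule:
  det = gamma(0)^2 - gamma(1)^2 = (4.7783)^2 - (-0.0475)^2 = 22.83215089 - 0.00225625 = 22.82989464
  phi_hat_1 = [gamma(1) gamma(0) - gamma(1) gamma(2)] / det = [(-0.0475)(4.7783) - (-0.0475)(-2.914)] / 22.82989464 = -0.36538425 / 22.82989464 = -0.016
  phi_hat_2 = [gamma(0) gamma(2) - gamma(1)^2] / det = [(4.7783)(-2.914) - (-0.0475)^2] / 22.82989464 = -13.92622245 / 22.82989464 = -0.61
So phi_hat = [-0.0160, -0.6100].
Therefore phi_hat_1 = -0.0160.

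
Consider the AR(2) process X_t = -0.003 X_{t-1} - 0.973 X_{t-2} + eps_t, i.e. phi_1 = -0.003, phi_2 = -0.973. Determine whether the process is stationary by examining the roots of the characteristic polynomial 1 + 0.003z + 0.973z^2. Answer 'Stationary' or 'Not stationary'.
\text{Stationary}

The AR(p) characteristic polynomial is P(z) = 1 + 0.003z + 0.973z^2.
Stationarity requires all roots to lie outside the unit circle, i.e. |z| > 1 for every root.
Set 1 + (0.003) z + (0.973) z^2 = 0, i.e. a z^2 + b z + c = 0 with a = 0.973, b = 0.003, c = 1.
Discriminant D = b^2 - 4ac = (0.003)^2 - 4*(0.973)*1 = 0.000009 - (3.892) = -3.891991.
D < 0, so the roots are the complex-conjugate pair z = (-b +/- i sqrt(-D)) / (2a) = -0.0015 +/- 1.0138i.
For a conjugate pair |z|^2 = z * conj(z) = (product of roots) = c/a = 1/(0.973) = 1.027749, so |z| = sqrt(1.027749) = 1.0138 for both roots.
Moduli of all roots: 1.0138, 1.0138.
All moduli strictly greater than 1? Yes.
Verdict: Stationary.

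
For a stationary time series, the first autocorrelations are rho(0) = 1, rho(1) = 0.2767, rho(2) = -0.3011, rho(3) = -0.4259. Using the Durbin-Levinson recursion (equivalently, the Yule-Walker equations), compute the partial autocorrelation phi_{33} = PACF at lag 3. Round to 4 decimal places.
\phi_{33} = -0.2540

The PACF at lag k is phi_{kk}, the last component of the solution
to the Yule-Walker system G_k phi = r_k where
  (G_k)_{ij} = rho(|i - j|), (r_k)_i = rho(i), i,j = 1..k.
Equivalently, Durbin-Levinson gives phi_{kk} iteratively:
  phi_{11} = rho(1)
  phi_{kk} = [rho(k) - sum_{j=1..k-1} phi_{k-1,j} rho(k-j)]
            / [1 - sum_{j=1..k-1} phi_{k-1,j} rho(j)],
  phi_{k,j} = phi_{k-1,j} - phi_{kk} phi_{k-1,k-j},  j = 1..k-1.
Step k = 1:
  phi_11 = rho(1) = 0.2767.
Step k = 2:
  phi_22 = [rho(2) - phi_11 rho(1)] / [1 - phi_11 rho(1)] = [-0.3011 - (0.2767)(0.2767)] / [1 - (0.2767)(0.2767)]
         = -0.37766289 / 0.92343711 = -0.408975.
  Update: phi_21 = phi_11 - phi_22 phi_11 = 0.2767 - (-0.408975)(0.2767) = 0.389863.
Step k = 3:
  phi_33 = [rho(3) - phi_21 rho(2) - phi_22 rho(1)] / [1 - phi_21 rho(1) - phi_22 rho(2)]
    numerator   = -0.4259 - (0.389863)(-0.3011) - (-0.408975)(0.2767) = -0.19534868
    denominator = 1 - (0.389863)(0.2767) - (-0.408975)(-0.3011) = 0.76898235
  phi_33 = -0.19534868 / 0.76898235 = -0.254.
Therefore phi_{33} = -0.2540.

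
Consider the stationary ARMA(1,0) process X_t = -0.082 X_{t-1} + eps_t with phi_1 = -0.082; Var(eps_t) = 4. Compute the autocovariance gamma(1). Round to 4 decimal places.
\gamma(1) = -0.3302

Multiply the model equation by X_{t-k} and take expectations. With theta_0 = psi_0 = 1 and psi_j the MA(infinity) weights, this gives
  gamma(k) - sum_i phi_i gamma(k-i) = c_k,
  c_k = sigma^2 * sum_{j=k..q} theta_j psi_{j-k}   (c_k = 0 for k > q),
using gamma(-m) = gamma(m).
Pure AR (q = 0): c_0 = sigma^2 = 4, c_k = 0 for k >= 1.
Equations for k = 0 and k = 1 (AR order 1):
  gamma(0) = phi_1 gamma(1) + c_0
  gamma(1) = phi_1 gamma(0) + c_1
Substituting the second into the first: gamma(0) (1 - phi_1^2) = c_0 + phi_1 c_1, so
  gamma(0) = c_0 / (1 - phi_1^2) = 4 / (1 - (-0.082)^2) = 4 / 0.993276 = 4.027078.
  gamma(1) = phi_1 gamma(0) = (-0.082)(4.027078) = -0.33022.
Therefore gamma(1) = -0.3302 (to 4 decimal places).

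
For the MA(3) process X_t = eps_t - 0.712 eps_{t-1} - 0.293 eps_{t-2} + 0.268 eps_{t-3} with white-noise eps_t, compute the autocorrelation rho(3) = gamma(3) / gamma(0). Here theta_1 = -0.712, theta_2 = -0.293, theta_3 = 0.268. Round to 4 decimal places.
\rho(3) = 0.1610

For an MA(q) process with theta_0 = 1, the autocovariance is
  gamma(k) = sigma^2 * sum_{i=0..q-k} theta_i * theta_{i+k},
and rho(k) = gamma(k) / gamma(0). Sigma^2 cancels.
  numerator   = (1)*(0.268) = 0.268.
  denominator = (1)^2 + (-0.712)^2 + (-0.293)^2 + (0.268)^2 = 1.664617.
  rho(3) = 0.268 / 1.664617 = 0.1610.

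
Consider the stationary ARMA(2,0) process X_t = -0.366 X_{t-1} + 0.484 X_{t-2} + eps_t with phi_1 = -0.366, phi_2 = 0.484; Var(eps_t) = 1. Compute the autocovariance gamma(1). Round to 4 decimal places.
\gamma(1) = -1.8642

Multiply the model equation by X_{t-k} and take expectations. With theta_0 = psi_0 = 1 and psi_j the MA(infinity) weights, this gives
  gamma(k) - sum_i phi_i gamma(k-i) = c_k,
  c_k = sigma^2 * sum_{j=k..q} theta_j psi_{j-k}   (c_k = 0 for k > q),
using gamma(-m) = gamma(m).
Pure AR (q = 0): c_0 = sigma^2 = 1, c_k = 0 for k >= 1.
Equations for k = 0, 1, 2 (AR order 2, c_2 = 0):
  (E0) gamma(0) = phi_1 gamma(1) + phi_2 gamma(2) + c_0
  (E1) gamma(1) = phi_1 gamma(0) + phi_2 gamma(1) + c_1
  (E2) gamma(2) = phi_1 gamma(1) + phi_2 gamma(0)
From (E1): gamma(1) = A gamma(0) + B with
  A = phi_1 / (1 - phi_2) = -0.366 / 0.516 = -0.709302,   B = c_1 / (1 - phi_2) = 0 / 0.516 = 0.
Insert (E2) into (E0): gamma(0) (1 - phi_2^2) = phi_1 (1 + phi_2) gamma(1) + c_0.
  phi_1 (1 + phi_2) = (-0.366)(1.484) = -0.543144,   1 - phi_2^2 = 0.765744.
Replace gamma(1) by A gamma(0) + B and collect gamma(0):
  gamma(0) [0.765744 - (-0.543144)(-0.709302)] = c_0 = 1
  gamma(0) * 0.380491 = 1
  gamma(0) = 1 / 0.380491 = 2.628185.
  gamma(1) = A gamma(0) = (-0.709302)(2.628185) = -1.864178.
Therefore gamma(1) = -1.8642 (to 4 decimal places).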